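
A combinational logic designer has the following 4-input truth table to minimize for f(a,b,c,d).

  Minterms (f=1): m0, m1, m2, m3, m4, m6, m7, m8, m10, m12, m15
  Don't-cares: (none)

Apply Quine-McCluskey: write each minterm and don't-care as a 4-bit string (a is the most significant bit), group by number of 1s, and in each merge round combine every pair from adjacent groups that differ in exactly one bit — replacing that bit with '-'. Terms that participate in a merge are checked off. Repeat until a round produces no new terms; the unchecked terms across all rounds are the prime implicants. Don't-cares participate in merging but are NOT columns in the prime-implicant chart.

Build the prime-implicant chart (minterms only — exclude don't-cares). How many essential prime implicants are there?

4

size-2^0 implicants → 0000(✓)  0001(✓)  0010(✓)  0011(✓)  0100(✓)  0110(✓)  0111(✓)  1000(✓)  1010(✓)  1100(✓)  1111(✓)
size-2^1 implicants → -000(✓)  -010(✓)  -100(✓)  -111  0-00(✓)  0-10(✓)  0-11(✓)  00-0(✓)  00-1(✓)  000-(✓)  001-(✓)  01-0(✓)  011-(✓)  1-00(✓)  10-0(✓)
size-2^2 implicants → --00  -0-0  0--0  0-1-  00--
Unchecked terms (primes): --00, -0-0, -111, 0--0, 0-1-, 00--
Minterm coverage:
  m0 ⊆ --00,-0-0,0--0,00--
  m1 ⊆ 00-- [E]
  m2 ⊆ -0-0,0--0,0-1-,00--
  m3 ⊆ 0-1-,00--
  m4 ⊆ --00,0--0
  m6 ⊆ 0--0,0-1-
  m7 ⊆ -111,0-1-
  m8 ⊆ --00,-0-0
  m10 ⊆ -0-0 [E]
  m12 ⊆ --00 [E]
  m15 ⊆ -111 [E]
E = {--00, -0-0, -111, 00--}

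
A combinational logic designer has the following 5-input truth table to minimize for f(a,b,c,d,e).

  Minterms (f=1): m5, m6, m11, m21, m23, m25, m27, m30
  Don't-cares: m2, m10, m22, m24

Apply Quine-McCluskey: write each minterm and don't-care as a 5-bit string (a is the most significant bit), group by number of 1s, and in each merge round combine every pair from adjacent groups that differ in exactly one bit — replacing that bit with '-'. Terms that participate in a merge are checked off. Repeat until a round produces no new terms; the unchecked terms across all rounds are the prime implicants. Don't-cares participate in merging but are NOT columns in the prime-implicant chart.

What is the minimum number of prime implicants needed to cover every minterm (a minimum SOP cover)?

6

size-2^0 implicants → 00010(✓)  00101(✓)  00110(✓)  01010(✓)  01011(✓)  10101(✓)  10110(✓)  10111(✓)  11000(✓)  11001(✓)  11011(✓)  11110(✓)
size-2^1 implicants → -0101  -0110  -1011  0-010  00-10  0101-  1-110  101-1  1011-  110-1  1100-
Unchecked terms (primes): -0101, -0110, -1011, 0-010, 00-10, 0101-, 1-110, 101-1, 1011-, 110-1, 1100-
Minterm coverage:
  m5 ⊆ -0101 [E]
  m6 ⊆ -0110,00-10
  m11 ⊆ -1011,0101-
  m21 ⊆ -0101,101-1
  m23 ⊆ 101-1,1011-
  m25 ⊆ 110-1,1100-
  m27 ⊆ -1011,110-1
  m30 ⊆ 1-110 [E]
E = {-0101, 1-110}
Petrick residual → -0110, -1011, 101-1, 110-1
Cover = b'cd'e + b'cde' + bc'de + acde' + ab'ce + abc'e  |cover|=6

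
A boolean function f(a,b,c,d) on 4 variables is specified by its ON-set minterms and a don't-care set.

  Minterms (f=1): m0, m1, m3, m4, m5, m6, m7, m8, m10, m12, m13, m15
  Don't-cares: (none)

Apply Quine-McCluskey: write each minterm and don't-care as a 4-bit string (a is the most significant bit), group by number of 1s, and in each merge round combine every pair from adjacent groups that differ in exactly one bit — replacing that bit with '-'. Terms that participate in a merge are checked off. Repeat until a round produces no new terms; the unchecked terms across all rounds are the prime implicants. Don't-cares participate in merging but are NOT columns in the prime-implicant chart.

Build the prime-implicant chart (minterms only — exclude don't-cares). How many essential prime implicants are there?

[col 0] 0000*, 0001*, 0011*, 0100*, 0101*, 0110*, 0111*, 1000*, 1010*, 1100*, 1101*, 1111*
[col 1] -000*, -100*, -101*, -111*, 0-00*, 0-01*, 0-11*, 00-1*, 000-*, 01-0*, 01-1*, 010-*, 011-*, 1-00*, 10-0, 11-1*, 110-*
[col 2] --00, -1-1, -10-, 0--1, 0-0-, 01--
Prime implicants: --00, -1-1, -10-, 0--1, 0-0-, 01--, 10-0
PI chart (minterm → PIs covering it):
  0 | --00,0-0-
  1 | 0--1,0-0-
  3 | 0--1  (sole → essential)
  4 | --00,-10-,0-0-,01--
  5 | -1-1,-10-,0--1,0-0-,01--
  6 | 01--  (sole → essential)
  7 | -1-1,0--1,01--
  8 | --00,10-0
  10 | 10-0  (sole → essential)
  12 | --00,-10-
  13 | -1-1,-10-
  15 | -1-1  (sole → essential)
Essential prime implicants: -1-1, 0--1, 01--, 10-0

4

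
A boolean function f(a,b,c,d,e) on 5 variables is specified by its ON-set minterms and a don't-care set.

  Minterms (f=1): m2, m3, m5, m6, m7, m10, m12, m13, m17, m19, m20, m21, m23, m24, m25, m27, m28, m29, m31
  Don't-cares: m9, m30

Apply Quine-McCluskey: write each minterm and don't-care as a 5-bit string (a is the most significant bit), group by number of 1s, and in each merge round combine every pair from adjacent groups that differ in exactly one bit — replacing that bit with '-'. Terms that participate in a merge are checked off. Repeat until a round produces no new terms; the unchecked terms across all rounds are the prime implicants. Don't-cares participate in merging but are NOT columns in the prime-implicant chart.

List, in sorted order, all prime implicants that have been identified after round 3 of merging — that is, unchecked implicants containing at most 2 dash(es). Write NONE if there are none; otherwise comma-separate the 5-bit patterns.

size-2^0 implicants → 00010(✓)  00011(✓)  00101(✓)  00110(✓)  00111(✓)  01001(✓)  01010(✓)  01100(✓)  01101(✓)  10001(✓)  10011(✓)  10100(✓)  10101(✓)  10111(✓)  11000(✓)  11001(✓)  11011(✓)  11100(✓)  11101(✓)  11110(✓)  11111(✓)
size-2^1 implicants → -0011(✓)  -0101(✓)  -0111(✓)  -1001(✓)  -1100(✓)  -1101(✓)  0-010  0-101(✓)  00-10(✓)  00-11(✓)  0001-(✓)  001-1(✓)  0011-(✓)  01-01(✓)  0110-(✓)  1-001(✓)  1-011(✓)  1-100(✓)  1-101(✓)  1-111(✓)  10-01(✓)  10-11(✓)  100-1(✓)  101-1(✓)  1010-(✓)  11-00(✓)  11-01(✓)  11-11(✓)  110-1(✓)  1100-(✓)  111-0(✓)  111-1(✓)  1110-(✓)  1111-(✓)
size-2^2 implicants → --101  -0-11  -01-1  -1-01  -110-  00-1-  1--01(✓)  1--11(✓)  1-0-1(✓)  1-1-1(✓)  1-10-  10--1(✓)  11--1(✓)  11-0-  111--
size-2^3 implicants → 1---1
Unchecked terms (primes): --101, -0-11, -01-1, -1-01, -110-, 0-010, 00-1-, 1---1, 1-10-, 11-0-, 111--

--101, -0-11, -01-1, -1-01, -110-, 0-010, 00-1-, 1-10-, 11-0-, 111--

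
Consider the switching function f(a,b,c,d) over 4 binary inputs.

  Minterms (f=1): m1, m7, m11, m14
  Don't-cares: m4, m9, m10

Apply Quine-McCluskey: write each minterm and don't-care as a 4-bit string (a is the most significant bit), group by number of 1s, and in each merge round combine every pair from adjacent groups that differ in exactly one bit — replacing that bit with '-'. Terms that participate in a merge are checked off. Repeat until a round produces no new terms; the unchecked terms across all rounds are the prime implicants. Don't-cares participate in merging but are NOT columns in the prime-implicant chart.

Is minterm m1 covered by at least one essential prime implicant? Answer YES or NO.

YES

[col 0] 0001*, 0100, 0111, 1001*, 1010*, 1011*, 1110*
[col 1] -001, 1-10, 10-1, 101-
Prime implicants: -001, 0100, 0111, 1-10, 10-1, 101-
PI chart (minterm → PIs covering it):
  1 | -001  (sole → essential)
  7 | 0111  (sole → essential)
  11 | 10-1,101-
  14 | 1-10  (sole → essential)
Essential prime implicants: -001, 0111, 1-10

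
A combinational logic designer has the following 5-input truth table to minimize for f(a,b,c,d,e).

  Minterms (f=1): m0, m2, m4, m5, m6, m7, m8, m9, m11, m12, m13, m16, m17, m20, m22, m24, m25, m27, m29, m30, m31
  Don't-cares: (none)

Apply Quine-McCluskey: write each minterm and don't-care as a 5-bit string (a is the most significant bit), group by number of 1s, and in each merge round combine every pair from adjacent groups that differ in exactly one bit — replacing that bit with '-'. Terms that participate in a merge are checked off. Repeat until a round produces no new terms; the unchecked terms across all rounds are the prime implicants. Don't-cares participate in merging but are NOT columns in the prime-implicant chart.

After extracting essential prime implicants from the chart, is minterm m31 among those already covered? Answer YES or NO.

[col 0] 00000*, 00010*, 00100*, 00101*, 00110*, 00111*, 01000*, 01001*, 01011*, 01100*, 01101*, 10000*, 10001*, 10100*, 10110*, 11000*, 11001*, 11011*, 11101*, 11110*, 11111*
[col 1] -0000*, -0100*, -0110*, -1000*, -1001*, -1011*, -1101*, 0-000*, 0-100*, 0-101*, 00-00*, 00-10*, 000-0*, 001-0*, 001-1*, 0010-*, 0011-*, 01-00*, 01-01*, 010-1*, 0100-*, 0110-*, 1-000*, 1-001*, 1-110, 10-00*, 1000-*, 101-0*, 11-01*, 11-11*, 110-1*, 1100-*, 111-1*, 1111-
[col 2] --000, -0-00, -01-0, -1-01, -10-1, -100-, 0--00, 0-10-, 00--0, 001--, 01-0-, 1-00-, 11--1
Prime implicants: --000, -0-00, -01-0, -1-01, -10-1, -100-, 0--00, 0-10-, 00--0, 001--, 01-0-, 1-00-, 1-110, 11--1, 1111-
PI chart (minterm → PIs covering it):
  0 | --000,-0-00,0--00,00--0
  2 | 00--0  (sole → essential)
  4 | -0-00,-01-0,0--00,0-10-,00--0,001--
  5 | 0-10-,001--
  6 | -01-0,00--0,001--
  7 | 001--  (sole → essential)
  8 | --000,-100-,0--00,01-0-
  9 | -1-01,-10-1,-100-,01-0-
  11 | -10-1  (sole → essential)
  12 | 0--00,0-10-,01-0-
  13 | -1-01,0-10-,01-0-
  16 | --000,-0-00,1-00-
  17 | 1-00-  (sole → essential)
  20 | -0-00,-01-0
  22 | -01-0,1-110
  24 | --000,-100-,1-00-
  25 | -1-01,-10-1,-100-,1-00-,11--1
  27 | -10-1,11--1
  29 | -1-01,11--1
  30 | 1-110,1111-
  31 | 11--1,1111-
Essential prime implicants: -10-1, 00--0, 001--, 1-00-

NO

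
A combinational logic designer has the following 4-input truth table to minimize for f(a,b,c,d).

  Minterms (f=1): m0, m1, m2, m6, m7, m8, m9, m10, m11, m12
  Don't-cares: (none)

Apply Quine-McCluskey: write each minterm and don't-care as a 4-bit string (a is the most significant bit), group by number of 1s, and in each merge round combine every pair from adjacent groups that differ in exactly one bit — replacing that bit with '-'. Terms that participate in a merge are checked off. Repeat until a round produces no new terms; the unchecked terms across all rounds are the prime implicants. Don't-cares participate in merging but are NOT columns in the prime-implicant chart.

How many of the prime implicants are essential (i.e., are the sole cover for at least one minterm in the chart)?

[col 0] 0000*, 0001*, 0010*, 0110*, 0111*, 1000*, 1001*, 1010*, 1011*, 1100*
[col 1] -000*, -001*, -010*, 0-10, 00-0*, 000-*, 011-, 1-00, 10-0*, 10-1*, 100-*, 101-*
[col 2] -0-0, -00-, 10--
Prime implicants: -0-0, -00-, 0-10, 011-, 1-00, 10--
PI chart (minterm → PIs covering it):
  0 | -0-0,-00-
  1 | -00-  (sole → essential)
  2 | -0-0,0-10
  6 | 0-10,011-
  7 | 011-  (sole → essential)
  8 | -0-0,-00-,1-00,10--
  9 | -00-,10--
  10 | -0-0,10--
  11 | 10--  (sole → essential)
  12 | 1-00  (sole → essential)
Essential prime implicants: -00-, 011-, 1-00, 10--

4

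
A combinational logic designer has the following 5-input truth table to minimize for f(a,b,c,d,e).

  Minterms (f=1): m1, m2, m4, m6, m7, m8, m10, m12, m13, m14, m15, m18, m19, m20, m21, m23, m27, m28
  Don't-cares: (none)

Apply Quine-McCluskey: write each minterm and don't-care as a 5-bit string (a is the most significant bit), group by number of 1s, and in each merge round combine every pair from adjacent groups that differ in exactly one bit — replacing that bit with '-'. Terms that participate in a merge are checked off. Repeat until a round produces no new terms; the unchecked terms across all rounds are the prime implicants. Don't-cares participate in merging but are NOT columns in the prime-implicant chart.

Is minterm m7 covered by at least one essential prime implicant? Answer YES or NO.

Round 0: 00001 00010✓ 00100✓ 00110✓ 00111✓ 01000✓ 01010✓ 01100✓ 01101✓ 01110✓ 01111✓ 10010✓ 10011✓ 10100✓ 10101✓ 10111✓ 11011✓ 11100✓
Round 1: -0010 -0100✓ -0111 -1100✓ 0-010✓ 0-100✓ 0-110✓ 0-111✓ 00-10✓ 001-0✓ 0011-✓ 01-00✓ 01-10✓ 010-0✓ 011-0✓ 011-1✓ 0110-✓ 0111-✓ 1-011 1-100✓ 10-11 1001- 101-1 1010-
Round 2: --100 0--10 0-1-0 0-11- 01--0 011--
PIs = {--100, -0010, -0111, 0--10, 0-1-0, 0-11-, 00001, 01--0, 011--, 1-011, 10-11, 1001-, 101-1, 1010-}
Coverage chart:
  m1: 00001 ←essential
  m2: -0010,0--10
  m4: --100,0-1-0
  m6: 0--10,0-1-0,0-11-
  m7: -0111,0-11-
  m8: 01--0 ←essential
  m10: 0--10,01--0
  m12: --100,0-1-0,01--0,011--
  m13: 011-- ←essential
  m14: 0--10,0-1-0,0-11-,01--0,011--
  m15: 0-11-,011--
  m18: -0010,1001-
  m19: 1-011,10-11,1001-
  m20: --100,1010-
  m21: 101-1,1010-
  m23: -0111,10-11,101-1
  m27: 1-011 ←essential
  m28: --100 ←essential
Essential: --100, 00001, 01--0, 011--, 1-011

NO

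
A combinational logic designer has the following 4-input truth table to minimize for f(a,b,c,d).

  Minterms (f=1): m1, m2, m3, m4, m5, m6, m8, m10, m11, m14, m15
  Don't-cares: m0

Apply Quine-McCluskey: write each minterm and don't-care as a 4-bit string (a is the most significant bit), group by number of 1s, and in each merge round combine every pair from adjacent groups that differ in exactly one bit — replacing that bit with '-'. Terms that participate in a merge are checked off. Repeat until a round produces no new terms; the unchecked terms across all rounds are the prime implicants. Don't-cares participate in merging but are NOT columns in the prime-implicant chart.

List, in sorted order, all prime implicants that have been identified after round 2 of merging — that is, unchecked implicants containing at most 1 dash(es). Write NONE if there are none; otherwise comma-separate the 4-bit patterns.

[col 0] 0000*, 0001*, 0010*, 0011*, 0100*, 0101*, 0110*, 1000*, 1010*, 1011*, 1110*, 1111*
[col 1] -000*, -010*, -011*, -110*, 0-00*, 0-01*, 0-10*, 00-0*, 00-1*, 000-*, 001-*, 01-0*, 010-*, 1-10*, 1-11*, 10-0*, 101-*, 111-*
[col 2] --10, -0-0, -01-, 0--0, 0-0-, 00--, 1-1-
Prime implicants: --10, -0-0, -01-, 0--0, 0-0-, 00--, 1-1-

NONE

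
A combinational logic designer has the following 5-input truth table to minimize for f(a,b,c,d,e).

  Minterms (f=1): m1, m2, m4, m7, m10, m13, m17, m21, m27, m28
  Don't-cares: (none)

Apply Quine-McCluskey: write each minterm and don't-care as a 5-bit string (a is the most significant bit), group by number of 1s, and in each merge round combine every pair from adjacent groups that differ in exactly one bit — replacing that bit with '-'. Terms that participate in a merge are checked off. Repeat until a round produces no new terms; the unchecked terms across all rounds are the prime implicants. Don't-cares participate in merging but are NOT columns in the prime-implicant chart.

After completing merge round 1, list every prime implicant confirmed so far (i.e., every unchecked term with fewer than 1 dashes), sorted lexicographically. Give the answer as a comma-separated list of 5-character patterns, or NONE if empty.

00100, 00111, 01101, 11011, 11100

[col 0] 00001*, 00010*, 00100, 00111, 01010*, 01101, 10001*, 10101*, 11011, 11100
[col 1] -0001, 0-010, 10-01
Prime implicants: -0001, 0-010, 00100, 00111, 01101, 10-01, 11011, 11100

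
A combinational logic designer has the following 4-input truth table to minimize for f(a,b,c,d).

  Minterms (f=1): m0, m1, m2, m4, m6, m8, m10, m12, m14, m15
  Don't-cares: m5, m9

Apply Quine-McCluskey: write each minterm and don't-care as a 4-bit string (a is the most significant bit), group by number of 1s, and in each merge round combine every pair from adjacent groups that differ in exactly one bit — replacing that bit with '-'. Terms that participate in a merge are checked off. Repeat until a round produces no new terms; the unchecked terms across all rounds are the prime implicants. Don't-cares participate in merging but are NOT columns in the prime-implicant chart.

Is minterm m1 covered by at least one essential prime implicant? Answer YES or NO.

size-2^0 implicants → 0000(✓)  0001(✓)  0010(✓)  0100(✓)  0101(✓)  0110(✓)  1000(✓)  1001(✓)  1010(✓)  1100(✓)  1110(✓)  1111(✓)
size-2^1 implicants → -000(✓)  -001(✓)  -010(✓)  -100(✓)  -110(✓)  0-00(✓)  0-01(✓)  0-10(✓)  00-0(✓)  000-(✓)  01-0(✓)  010-(✓)  1-00(✓)  1-10(✓)  10-0(✓)  100-(✓)  11-0(✓)  111-
size-2^2 implicants → --00(✓)  --10(✓)  -0-0(✓)  -00-  -1-0(✓)  0--0(✓)  0-0-  1--0(✓)
size-2^3 implicants → ---0
Unchecked terms (primes): ---0, -00-, 0-0-, 111-
Minterm coverage:
  m0 ⊆ ---0,-00-,0-0-
  m1 ⊆ -00-,0-0-
  m2 ⊆ ---0 [E]
  m4 ⊆ ---0,0-0-
  m6 ⊆ ---0 [E]
  m8 ⊆ ---0,-00-
  m10 ⊆ ---0 [E]
  m12 ⊆ ---0 [E]
  m14 ⊆ ---0,111-
  m15 ⊆ 111- [E]
E = {---0, 111-}

NO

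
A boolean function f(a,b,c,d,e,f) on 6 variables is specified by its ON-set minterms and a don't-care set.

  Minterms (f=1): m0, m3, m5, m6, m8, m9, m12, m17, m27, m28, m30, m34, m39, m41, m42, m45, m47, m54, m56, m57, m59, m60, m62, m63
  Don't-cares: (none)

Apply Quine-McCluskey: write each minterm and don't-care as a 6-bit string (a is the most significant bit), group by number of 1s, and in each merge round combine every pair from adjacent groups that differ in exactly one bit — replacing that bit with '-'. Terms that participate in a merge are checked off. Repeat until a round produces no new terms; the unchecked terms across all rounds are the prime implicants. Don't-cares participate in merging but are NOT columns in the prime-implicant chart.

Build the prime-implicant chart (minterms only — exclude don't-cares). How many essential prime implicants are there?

[col 0] 000000*, 000011, 000101, 000110, 001000*, 001001*, 001100*, 010001, 011011*, 011100*, 011110*, 100010*, 100111*, 101001*, 101010*, 101101*, 101111*, 110110*, 111000*, 111001*, 111011*, 111100*, 111110*, 111111*
[col 1] -01001, -11011, -11100*, -11110*, 0-1100, 00-000, 001-00, 00100-, 0111-0*, 1-1001, 1-1111, 10-010, 10-111, 101-01, 1011-1, 11-110, 111-00, 111-11, 1110-1, 11100-, 1111-0*, 11111-
[col 2] -111-0
Prime implicants: -01001, -11011, -111-0, 0-1100, 00-000, 000011, 000101, 000110, 001-00, 00100-, 010001, 1-1001, 1-1111, 10-010, 10-111, 101-01, 1011-1, 11-110, 111-00, 111-11, 1110-1, 11100-, 11111-
PI chart (minterm → PIs covering it):
  0 | 00-000  (sole → essential)
  3 | 000011  (sole → essential)
  5 | 000101  (sole → essential)
  6 | 000110  (sole → essential)
  8 | 00-000,001-00,00100-
  9 | -01001,00100-
  12 | 0-1100,001-00
  17 | 010001  (sole → essential)
  27 | -11011  (sole → essential)
  28 | -111-0,0-1100
  30 | -111-0  (sole → essential)
  34 | 10-010  (sole → essential)
  39 | 10-111  (sole → essential)
  41 | -01001,1-1001,101-01
  42 | 10-010  (sole → essential)
  45 | 101-01,1011-1
  47 | 1-1111,10-111,1011-1
  54 | 11-110  (sole → essential)
  56 | 111-00,11100-
  57 | 1-1001,1110-1,11100-
  59 | -11011,111-11,1110-1
  60 | -111-0,111-00
  62 | -111-0,11-110,11111-
  63 | 1-1111,111-11,11111-
Essential prime implicants: -11011, -111-0, 00-000, 000011, 000101, 000110, 010001, 10-010, 10-111, 11-110

10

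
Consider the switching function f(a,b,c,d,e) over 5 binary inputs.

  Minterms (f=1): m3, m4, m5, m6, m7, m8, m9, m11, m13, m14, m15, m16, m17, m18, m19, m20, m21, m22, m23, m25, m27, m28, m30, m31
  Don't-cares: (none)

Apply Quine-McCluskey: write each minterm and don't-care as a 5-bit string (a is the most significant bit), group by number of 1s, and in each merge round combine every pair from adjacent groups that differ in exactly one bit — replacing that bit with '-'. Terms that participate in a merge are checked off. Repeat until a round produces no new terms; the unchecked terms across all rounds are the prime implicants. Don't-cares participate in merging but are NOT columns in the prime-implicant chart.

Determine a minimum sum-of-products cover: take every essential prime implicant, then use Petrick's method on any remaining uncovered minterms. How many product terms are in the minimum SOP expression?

Round 0: 00011✓ 00100✓ 00101✓ 00110✓ 00111✓ 01000✓ 01001✓ 01011✓ 01101✓ 01110✓ 01111✓ 10000✓ 10001✓ 10010✓ 10011✓ 10100✓ 10101✓ 10110✓ 10111✓ 11001✓ 11011✓ 11100✓ 11110✓ 11111✓
Round 1: -0011✓ -0100✓ -0101✓ -0110✓ -0111✓ -1001✓ -1011✓ -1110✓ -1111✓ 0-011✓ 0-101✓ 0-110✓ 0-111✓ 00-11✓ 001-0✓ 001-1✓ 0010-✓ 0011-✓ 01-01✓ 01-11✓ 010-1✓ 0100- 011-1✓ 0111-✓ 1-001✓ 1-011✓ 1-100✓ 1-110✓ 1-111✓ 10-00✓ 10-01✓ 10-10✓ 10-11✓ 100-0✓ 100-1✓ 1000-✓ 1001-✓ 101-0✓ 101-1✓ 1010-✓ 1011-✓ 11-11✓ 110-1✓ 111-0✓ 1111-✓
Round 2: --011✓ --110✓ --111✓ -0-11✓ -01-0✓ -01-1✓ -010-✓ -011-✓ -1-11✓ -10-1 -111-✓ 0--11✓ 0-1-1 0-11-✓ 001--✓ 01--1 1--11✓ 1-0-1 1-1-0 1-11-✓ 10--0✓ 10--1✓ 10-0-✓ 10-1-✓ 100--✓ 101--✓
Round 3: ---11 --11- -01-- 10---
PIs = {---11, --11-, -01--, -10-1, 0-1-1, 01--1, 0100-, 1-0-1, 1-1-0, 10---}
Coverage chart:
  m3: ---11 ←essential
  m4: -01-- ←essential
  m5: -01--,0-1-1
  m6: --11-,-01--
  m7: ---11,--11-,-01--,0-1-1
  m8: 0100- ←essential
  m9: -10-1,01--1,0100-
  m11: ---11,-10-1,01--1
  m13: 0-1-1,01--1
  m14: --11- ←essential
  m15: ---11,--11-,0-1-1,01--1
  m16: 10--- ←essential
  m17: 1-0-1,10---
  m18: 10--- ←essential
  m19: ---11,1-0-1,10---
  m20: -01--,1-1-0,10---
  m21: -01--,10---
  m22: --11-,-01--,1-1-0,10---
  m23: ---11,--11-,-01--,10---
  m25: -10-1,1-0-1
  m27: ---11,-10-1,1-0-1
  m28: 1-1-0 ←essential
  m30: --11-,1-1-0
  m31: ---11,--11-
Essential: ---11, --11-, -01--, 0100-, 1-1-0, 10---
Petrick residual → -10-1, 0-1-1
Min cover (8 terms): de + cd + b'c + bc'e + a'ce + a'bc'd' + ace' + ab'

8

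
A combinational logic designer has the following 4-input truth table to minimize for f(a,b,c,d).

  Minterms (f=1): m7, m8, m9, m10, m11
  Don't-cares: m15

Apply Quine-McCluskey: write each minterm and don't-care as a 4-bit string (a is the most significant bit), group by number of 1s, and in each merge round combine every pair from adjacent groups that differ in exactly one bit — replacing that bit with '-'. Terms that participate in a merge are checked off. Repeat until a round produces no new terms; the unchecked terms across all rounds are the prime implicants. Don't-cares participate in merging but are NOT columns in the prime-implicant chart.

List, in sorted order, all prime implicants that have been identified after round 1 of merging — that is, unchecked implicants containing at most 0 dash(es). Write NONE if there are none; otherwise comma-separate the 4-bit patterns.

size-2^0 implicants → 0111(✓)  1000(✓)  1001(✓)  1010(✓)  1011(✓)  1111(✓)
size-2^1 implicants → -111  1-11  10-0(✓)  10-1(✓)  100-(✓)  101-(✓)
size-2^2 implicants → 10--
Unchecked terms (primes): -111, 1-11, 10--

NONE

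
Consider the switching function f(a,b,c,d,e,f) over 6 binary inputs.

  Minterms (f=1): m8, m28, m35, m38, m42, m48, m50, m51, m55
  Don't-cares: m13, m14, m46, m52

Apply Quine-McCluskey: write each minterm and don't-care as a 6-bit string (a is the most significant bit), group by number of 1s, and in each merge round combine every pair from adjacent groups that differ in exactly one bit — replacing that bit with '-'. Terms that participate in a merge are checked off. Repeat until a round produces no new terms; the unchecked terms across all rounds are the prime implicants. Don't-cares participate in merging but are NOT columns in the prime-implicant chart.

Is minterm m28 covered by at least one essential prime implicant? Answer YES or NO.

[col 0] 001000, 001101, 001110*, 011100, 100011*, 100110*, 101010*, 101110*, 110000*, 110010*, 110011*, 110100*, 110111*
[col 1] -01110, 1-0011, 10-110, 101-10, 110-00, 110-11, 1100-0, 11001-
Prime implicants: -01110, 001000, 001101, 011100, 1-0011, 10-110, 101-10, 110-00, 110-11, 1100-0, 11001-
PI chart (minterm → PIs covering it):
  8 | 001000  (sole → essential)
  28 | 011100  (sole → essential)
  35 | 1-0011  (sole → essential)
  38 | 10-110  (sole → essential)
  42 | 101-10  (sole → essential)
  48 | 110-00,1100-0
  50 | 1100-0,11001-
  51 | 1-0011,110-11,11001-
  55 | 110-11  (sole → essential)
Essential prime implicants: 001000, 011100, 1-0011, 10-110, 101-10, 110-11

YES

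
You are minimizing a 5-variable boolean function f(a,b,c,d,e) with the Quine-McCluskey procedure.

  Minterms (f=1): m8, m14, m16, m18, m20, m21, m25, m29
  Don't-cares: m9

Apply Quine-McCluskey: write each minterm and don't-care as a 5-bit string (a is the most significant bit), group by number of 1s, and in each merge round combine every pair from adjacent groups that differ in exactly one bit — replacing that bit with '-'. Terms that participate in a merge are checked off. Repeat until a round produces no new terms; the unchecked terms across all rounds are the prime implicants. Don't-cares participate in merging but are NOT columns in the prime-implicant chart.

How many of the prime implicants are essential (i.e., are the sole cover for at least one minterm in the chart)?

[col 0] 01000*, 01001*, 01110, 10000*, 10010*, 10100*, 10101*, 11001*, 11101*
[col 1] -1001, 0100-, 1-101, 10-00, 100-0, 1010-, 11-01
Prime implicants: -1001, 0100-, 01110, 1-101, 10-00, 100-0, 1010-, 11-01
PI chart (minterm → PIs covering it):
  8 | 0100-  (sole → essential)
  14 | 01110  (sole → essential)
  16 | 10-00,100-0
  18 | 100-0  (sole → essential)
  20 | 10-00,1010-
  21 | 1-101,1010-
  25 | -1001,11-01
  29 | 1-101,11-01
Essential prime implicants: 0100-, 01110, 100-0

3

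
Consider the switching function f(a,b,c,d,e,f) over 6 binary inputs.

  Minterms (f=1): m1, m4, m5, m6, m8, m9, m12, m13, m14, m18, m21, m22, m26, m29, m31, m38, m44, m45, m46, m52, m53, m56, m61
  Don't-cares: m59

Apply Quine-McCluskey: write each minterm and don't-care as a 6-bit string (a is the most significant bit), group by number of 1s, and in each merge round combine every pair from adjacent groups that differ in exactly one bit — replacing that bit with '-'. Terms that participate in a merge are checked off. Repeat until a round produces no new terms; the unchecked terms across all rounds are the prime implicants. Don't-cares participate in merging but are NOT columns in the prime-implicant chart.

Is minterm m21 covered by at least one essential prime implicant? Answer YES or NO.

[col 0] 000001*, 000100*, 000101*, 000110*, 001000*, 001001*, 001100*, 001101*, 001110*, 010010*, 010101*, 010110*, 011010*, 011101*, 011111*, 100110*, 101100*, 101101*, 101110*, 110100*, 110101*, 111000, 111011, 111101*
[col 1] -00110*, -01100*, -01101*, -01110*, -10101*, -11101*, 0-0101*, 0-0110, 0-1101*, 00-001*, 00-100*, 00-101*, 00-110*, 000-01*, 0001-0*, 00010-*, 001-00*, 001-01*, 00100-*, 0011-0*, 00110-*, 01-010, 01-101*, 010-10, 0111-1, 1-1101*, 10-110*, 1011-0*, 10110-*, 11-101*, 11010-
[col 2] --1101, -0-110, -011-0, -0110-, -1-101, 0--101, 00--01, 00-1-0, 00-10-, 001-0-
Prime implicants: --1101, -0-110, -011-0, -0110-, -1-101, 0--101, 0-0110, 00--01, 00-1-0, 00-10-, 001-0-, 01-010, 010-10, 0111-1, 11010-, 111000, 111011
PI chart (minterm → PIs covering it):
  1 | 00--01  (sole → essential)
  4 | 00-1-0,00-10-
  5 | 0--101,00--01,00-10-
  6 | -0-110,0-0110,00-1-0
  8 | 001-0-  (sole → essential)
  9 | 00--01,001-0-
  12 | -011-0,-0110-,00-1-0,00-10-,001-0-
  13 | --1101,-0110-,0--101,00--01,00-10-,001-0-
  14 | -0-110,-011-0,00-1-0
  18 | 01-010,010-10
  21 | -1-101,0--101
  22 | 0-0110,010-10
  26 | 01-010  (sole → essential)
  29 | --1101,-1-101,0--101,0111-1
  31 | 0111-1  (sole → essential)
  38 | -0-110  (sole → essential)
  44 | -011-0,-0110-
  45 | --1101,-0110-
  46 | -0-110,-011-0
  52 | 11010-  (sole → essential)
  53 | -1-101,11010-
  56 | 111000  (sole → essential)
  61 | --1101,-1-101
Essential prime implicants: -0-110, 00--01, 001-0-, 01-010, 0111-1, 11010-, 111000

NO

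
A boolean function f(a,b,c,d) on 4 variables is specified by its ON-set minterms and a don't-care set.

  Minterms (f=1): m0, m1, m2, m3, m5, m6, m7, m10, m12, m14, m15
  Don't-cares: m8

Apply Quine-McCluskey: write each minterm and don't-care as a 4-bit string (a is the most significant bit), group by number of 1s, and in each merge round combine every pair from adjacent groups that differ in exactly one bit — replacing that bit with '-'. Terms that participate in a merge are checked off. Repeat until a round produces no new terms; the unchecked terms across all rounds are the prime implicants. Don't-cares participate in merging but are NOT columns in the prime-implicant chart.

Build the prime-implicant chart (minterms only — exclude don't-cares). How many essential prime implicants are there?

3

[col 0] 0000*, 0001*, 0010*, 0011*, 0101*, 0110*, 0111*, 1000*, 1010*, 1100*, 1110*, 1111*
[col 1] -000*, -010*, -110*, -111*, 0-01*, 0-10*, 0-11*, 00-0*, 00-1*, 000-*, 001-*, 01-1*, 011-*, 1-00*, 1-10*, 10-0*, 11-0*, 111-*
[col 2] --10, -0-0, -11-, 0--1, 0-1-, 00--, 1--0
Prime implicants: --10, -0-0, -11-, 0--1, 0-1-, 00--, 1--0
PI chart (minterm → PIs covering it):
  0 | -0-0,00--
  1 | 0--1,00--
  2 | --10,-0-0,0-1-,00--
  3 | 0--1,0-1-,00--
  5 | 0--1  (sole → essential)
  6 | --10,-11-,0-1-
  7 | -11-,0--1,0-1-
  10 | --10,-0-0,1--0
  12 | 1--0  (sole → essential)
  14 | --10,-11-,1--0
  15 | -11-  (sole → essential)
Essential prime implicants: -11-, 0--1, 1--0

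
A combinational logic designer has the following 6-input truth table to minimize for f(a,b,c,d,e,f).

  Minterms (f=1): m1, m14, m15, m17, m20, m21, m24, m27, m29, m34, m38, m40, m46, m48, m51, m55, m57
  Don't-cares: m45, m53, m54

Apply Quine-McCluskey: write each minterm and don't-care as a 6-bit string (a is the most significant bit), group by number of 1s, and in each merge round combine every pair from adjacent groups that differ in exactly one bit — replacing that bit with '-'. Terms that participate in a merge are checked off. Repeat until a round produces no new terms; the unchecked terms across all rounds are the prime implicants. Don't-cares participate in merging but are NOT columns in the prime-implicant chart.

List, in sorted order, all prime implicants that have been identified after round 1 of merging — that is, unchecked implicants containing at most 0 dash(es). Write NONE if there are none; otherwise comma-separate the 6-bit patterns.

011000, 011011, 101000, 101101, 110000, 111001

Round 0: 000001✓ 001110✓ 001111✓ 010001✓ 010100✓ 010101✓ 011000 011011 011101✓ 100010✓ 100110✓ 101000 101101 101110✓ 110000 110011✓ 110101✓ 110110✓ 110111✓ 111001
Round 1: -01110 -10101 0-0001 00111- 01-101 010-01 01010- 1-0110 10-110 100-10 110-11 1101-1 11011-
PIs = {-01110, -10101, 0-0001, 00111-, 01-101, 010-01, 01010-, 011000, 011011, 1-0110, 10-110, 100-10, 101000, 101101, 110-11, 110000, 1101-1, 11011-, 111001}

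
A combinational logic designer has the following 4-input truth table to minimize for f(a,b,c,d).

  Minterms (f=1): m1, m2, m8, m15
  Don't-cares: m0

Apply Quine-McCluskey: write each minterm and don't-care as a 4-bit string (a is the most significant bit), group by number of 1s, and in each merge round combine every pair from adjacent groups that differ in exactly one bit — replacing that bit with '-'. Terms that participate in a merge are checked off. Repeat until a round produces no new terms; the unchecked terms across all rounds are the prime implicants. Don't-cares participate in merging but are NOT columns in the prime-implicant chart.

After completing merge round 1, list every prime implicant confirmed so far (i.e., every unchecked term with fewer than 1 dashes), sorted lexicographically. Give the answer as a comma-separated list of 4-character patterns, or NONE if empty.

[col 0] 0000*, 0001*, 0010*, 1000*, 1111
[col 1] -000, 00-0, 000-
Prime implicants: -000, 00-0, 000-, 1111

1111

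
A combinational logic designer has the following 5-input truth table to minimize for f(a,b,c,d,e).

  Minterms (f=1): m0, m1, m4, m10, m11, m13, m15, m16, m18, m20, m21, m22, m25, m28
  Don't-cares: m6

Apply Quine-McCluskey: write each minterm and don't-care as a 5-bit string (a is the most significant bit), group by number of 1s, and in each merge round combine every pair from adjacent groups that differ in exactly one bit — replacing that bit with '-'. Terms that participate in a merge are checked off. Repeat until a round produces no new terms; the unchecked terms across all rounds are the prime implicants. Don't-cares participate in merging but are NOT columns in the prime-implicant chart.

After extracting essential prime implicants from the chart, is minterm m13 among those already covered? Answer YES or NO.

YES

size-2^0 implicants → 00000(✓)  00001(✓)  00100(✓)  00110(✓)  01010(✓)  01011(✓)  01101(✓)  01111(✓)  10000(✓)  10010(✓)  10100(✓)  10101(✓)  10110(✓)  11001  11100(✓)
size-2^1 implicants → -0000(✓)  -0100(✓)  -0110(✓)  00-00(✓)  0000-  001-0(✓)  01-11  0101-  011-1  1-100  10-00(✓)  10-10(✓)  100-0(✓)  101-0(✓)  1010-
size-2^2 implicants → -0-00  -01-0  10--0
Unchecked terms (primes): -0-00, -01-0, 0000-, 01-11, 0101-, 011-1, 1-100, 10--0, 1010-, 11001
Minterm coverage:
  m0 ⊆ -0-00,0000-
  m1 ⊆ 0000- [E]
  m4 ⊆ -0-00,-01-0
  m10 ⊆ 0101- [E]
  m11 ⊆ 01-11,0101-
  m13 ⊆ 011-1 [E]
  m15 ⊆ 01-11,011-1
  m16 ⊆ -0-00,10--0
  m18 ⊆ 10--0 [E]
  m20 ⊆ -0-00,-01-0,1-100,10--0,1010-
  m21 ⊆ 1010- [E]
  m22 ⊆ -01-0,10--0
  m25 ⊆ 11001 [E]
  m28 ⊆ 1-100 [E]
E = {0000-, 0101-, 011-1, 1-100, 10--0, 1010-, 11001}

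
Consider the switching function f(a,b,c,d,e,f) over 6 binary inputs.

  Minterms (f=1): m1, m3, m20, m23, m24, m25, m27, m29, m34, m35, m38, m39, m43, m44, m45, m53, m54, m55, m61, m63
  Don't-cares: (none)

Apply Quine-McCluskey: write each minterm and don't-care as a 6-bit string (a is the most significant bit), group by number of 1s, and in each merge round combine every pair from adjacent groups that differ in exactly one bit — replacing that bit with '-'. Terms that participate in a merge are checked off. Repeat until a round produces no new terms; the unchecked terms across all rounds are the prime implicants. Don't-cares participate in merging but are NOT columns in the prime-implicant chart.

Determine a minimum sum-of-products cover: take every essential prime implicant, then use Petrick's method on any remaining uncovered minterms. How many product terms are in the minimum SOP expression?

[col 0] 000001*, 000011*, 010100, 010111*, 011000*, 011001*, 011011*, 011101*, 100010*, 100011*, 100110*, 100111*, 101011*, 101100*, 101101*, 110101*, 110110*, 110111*, 111101*, 111111*
[col 1] -00011, -10111, -11101, 0000-1, 011-01, 0110-1, 01100-, 1-0110*, 1-0111*, 1-1101, 10-011, 100-10*, 100-11*, 10001-*, 10011-*, 10110-, 11-101*, 11-111*, 1101-1*, 11011-*, 1111-1*
[col 2] 1-011-, 100-1-, 11-1-1
Prime implicants: -00011, -10111, -11101, 0000-1, 010100, 011-01, 0110-1, 01100-, 1-011-, 1-1101, 10-011, 100-1-, 10110-, 11-1-1
PI chart (minterm → PIs covering it):
  1 | 0000-1  (sole → essential)
  3 | -00011,0000-1
  20 | 010100  (sole → essential)
  23 | -10111  (sole → essential)
  24 | 01100-  (sole → essential)
  25 | 011-01,0110-1,01100-
  27 | 0110-1  (sole → essential)
  29 | -11101,011-01
  34 | 100-1-  (sole → essential)
  35 | -00011,10-011,100-1-
  38 | 1-011-,100-1-
  39 | 1-011-,100-1-
  43 | 10-011  (sole → essential)
  44 | 10110-  (sole → essential)
  45 | 1-1101,10110-
  53 | 11-1-1  (sole → essential)
  54 | 1-011-  (sole → essential)
  55 | -10111,1-011-,11-1-1
  61 | -11101,1-1101,11-1-1
  63 | 11-1-1  (sole → essential)
Essential prime implicants: -10111, 0000-1, 010100, 0110-1, 01100-, 1-011-, 10-011, 100-1-, 10110-, 11-1-1
Petrick residual → -11101
Minimum SOP uses 11 PIs: bc'def + bcde'f + a'b'c'd'f + a'bc'de'f' + a'bcd'f + a'bcd'e' + ac'de + ab'd'ef + ab'c'e + ab'cde' + abdf

11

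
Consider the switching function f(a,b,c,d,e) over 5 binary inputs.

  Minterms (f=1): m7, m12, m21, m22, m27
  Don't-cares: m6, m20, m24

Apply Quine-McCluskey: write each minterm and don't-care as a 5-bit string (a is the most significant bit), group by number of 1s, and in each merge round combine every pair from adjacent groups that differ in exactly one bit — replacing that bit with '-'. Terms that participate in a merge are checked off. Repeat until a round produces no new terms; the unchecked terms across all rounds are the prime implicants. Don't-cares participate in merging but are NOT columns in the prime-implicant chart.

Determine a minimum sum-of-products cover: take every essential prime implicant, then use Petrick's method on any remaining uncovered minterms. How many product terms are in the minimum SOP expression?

[col 0] 00110*, 00111*, 01100, 10100*, 10101*, 10110*, 11000, 11011
[col 1] -0110, 0011-, 101-0, 1010-
Prime implicants: -0110, 0011-, 01100, 101-0, 1010-, 11000, 11011
PI chart (minterm → PIs covering it):
  7 | 0011-  (sole → essential)
  12 | 01100  (sole → essential)
  21 | 1010-  (sole → essential)
  22 | -0110,101-0
  27 | 11011  (sole → essential)
Essential prime implicants: 0011-, 01100, 1010-, 11011
Petrick residual → -0110
Minimum SOP uses 5 PIs: b'cde' + a'b'cd + a'bcd'e' + ab'cd' + abc'de

5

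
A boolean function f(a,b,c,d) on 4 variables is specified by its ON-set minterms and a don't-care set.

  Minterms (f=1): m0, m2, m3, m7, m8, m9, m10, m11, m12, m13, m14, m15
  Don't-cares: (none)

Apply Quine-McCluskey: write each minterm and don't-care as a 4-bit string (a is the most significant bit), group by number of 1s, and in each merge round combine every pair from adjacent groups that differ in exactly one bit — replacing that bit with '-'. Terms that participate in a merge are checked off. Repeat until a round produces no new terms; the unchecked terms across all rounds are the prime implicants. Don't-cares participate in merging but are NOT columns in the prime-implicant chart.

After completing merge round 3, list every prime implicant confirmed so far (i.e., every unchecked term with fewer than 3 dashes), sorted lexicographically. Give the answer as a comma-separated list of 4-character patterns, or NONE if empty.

size-2^0 implicants → 0000(✓)  0010(✓)  0011(✓)  0111(✓)  1000(✓)  1001(✓)  1010(✓)  1011(✓)  1100(✓)  1101(✓)  1110(✓)  1111(✓)
size-2^1 implicants → -000(✓)  -010(✓)  -011(✓)  -111(✓)  0-11(✓)  00-0(✓)  001-(✓)  1-00(✓)  1-01(✓)  1-10(✓)  1-11(✓)  10-0(✓)  10-1(✓)  100-(✓)  101-(✓)  11-0(✓)  11-1(✓)  110-(✓)  111-(✓)
size-2^2 implicants → --11  -0-0  -01-  1--0(✓)  1--1(✓)  1-0-(✓)  1-1-(✓)  10--(✓)  11--(✓)
size-2^3 implicants → 1---
Unchecked terms (primes): --11, -0-0, -01-, 1---

--11, -0-0, -01-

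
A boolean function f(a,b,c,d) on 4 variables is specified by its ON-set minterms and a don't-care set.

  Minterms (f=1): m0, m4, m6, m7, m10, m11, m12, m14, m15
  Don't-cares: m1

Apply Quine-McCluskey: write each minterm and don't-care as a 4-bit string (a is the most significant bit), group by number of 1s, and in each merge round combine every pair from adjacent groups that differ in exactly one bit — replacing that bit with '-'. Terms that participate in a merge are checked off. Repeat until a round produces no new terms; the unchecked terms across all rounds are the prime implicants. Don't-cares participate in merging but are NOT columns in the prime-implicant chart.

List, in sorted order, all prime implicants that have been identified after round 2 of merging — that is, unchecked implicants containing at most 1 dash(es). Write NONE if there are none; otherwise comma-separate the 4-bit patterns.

Round 0: 0000✓ 0001✓ 0100✓ 0110✓ 0111✓ 1010✓ 1011✓ 1100✓ 1110✓ 1111✓
Round 1: -100✓ -110✓ -111✓ 0-00 000- 01-0✓ 011-✓ 1-10✓ 1-11✓ 101-✓ 11-0✓ 111-✓
Round 2: -1-0 -11- 1-1-
PIs = {-1-0, -11-, 0-00, 000-, 1-1-}

0-00, 000-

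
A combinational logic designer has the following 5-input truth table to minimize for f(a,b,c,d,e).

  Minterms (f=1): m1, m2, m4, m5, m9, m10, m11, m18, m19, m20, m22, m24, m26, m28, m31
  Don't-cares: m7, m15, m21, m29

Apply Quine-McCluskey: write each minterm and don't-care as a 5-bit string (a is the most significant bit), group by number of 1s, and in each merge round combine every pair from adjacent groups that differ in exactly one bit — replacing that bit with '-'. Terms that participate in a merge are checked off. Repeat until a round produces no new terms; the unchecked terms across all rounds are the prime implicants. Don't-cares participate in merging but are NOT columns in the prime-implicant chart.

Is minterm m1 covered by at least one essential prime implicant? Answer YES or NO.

Round 0: 00001✓ 00010✓ 00100✓ 00101✓ 00111✓ 01001✓ 01010✓ 01011✓ 01111✓ 10010✓ 10011✓ 10100✓ 10101✓ 10110✓ 11000✓ 11010✓ 11100✓ 11101✓ 11111✓
Round 1: -0010✓ -0100✓ -0101✓ -1010✓ -1111 0-001 0-010✓ 0-111 00-01 001-1 0010-✓ 01-11 010-1 0101- 1-010✓ 1-100✓ 1-101✓ 10-10 1001- 101-0 1010-✓ 11-00 110-0 111-1 1110-✓
Round 2: --010 -010- 1-10-
PIs = {--010, -010-, -1111, 0-001, 0-111, 00-01, 001-1, 01-11, 010-1, 0101-, 1-10-, 10-10, 1001-, 101-0, 11-00, 110-0, 111-1}
Coverage chart:
  m1: 0-001,00-01
  m2: --010 ←essential
  m4: -010- ←essential
  m5: -010-,00-01,001-1
  m9: 0-001,010-1
  m10: --010,0101-
  m11: 01-11,010-1,0101-
  m18: --010,10-10,1001-
  m19: 1001- ←essential
  m20: -010-,1-10-,101-0
  m22: 10-10,101-0
  m24: 11-00,110-0
  m26: --010,110-0
  m28: 1-10-,11-00
  m31: -1111,111-1
Essential: --010, -010-, 1001-

NO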